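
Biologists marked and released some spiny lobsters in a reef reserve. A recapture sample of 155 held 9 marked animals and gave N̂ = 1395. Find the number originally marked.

From N = M·C/R: M = N·R / C = 1395·9 / 155 = 12555 / 155 = 81.

M = 81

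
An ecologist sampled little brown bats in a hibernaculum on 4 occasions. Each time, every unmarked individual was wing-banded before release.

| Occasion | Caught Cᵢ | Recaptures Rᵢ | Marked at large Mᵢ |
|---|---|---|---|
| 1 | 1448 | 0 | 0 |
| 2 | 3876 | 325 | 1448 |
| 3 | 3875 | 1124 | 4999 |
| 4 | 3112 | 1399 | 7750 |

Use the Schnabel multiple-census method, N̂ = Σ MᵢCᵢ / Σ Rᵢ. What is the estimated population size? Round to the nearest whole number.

Σ MᵢCᵢ = 0·1448 + 1448·3876 + 4999·3875 + 7750·3112 = 0 + 5612448 + 19371125 + 24118000 = 49101573
Σ Rᵢ = 0 + 325 + 1124 + 1399 = 2848
N̂ = 49101573 / 2848 ≈ 17240.7 → 17241

N ≈ 17,241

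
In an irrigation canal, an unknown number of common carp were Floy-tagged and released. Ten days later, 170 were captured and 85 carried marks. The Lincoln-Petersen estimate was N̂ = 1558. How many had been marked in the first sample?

From N = M·C/R: M = N·R / C = 1558·85 / 170 = 132430 / 170 = 779.

M = 779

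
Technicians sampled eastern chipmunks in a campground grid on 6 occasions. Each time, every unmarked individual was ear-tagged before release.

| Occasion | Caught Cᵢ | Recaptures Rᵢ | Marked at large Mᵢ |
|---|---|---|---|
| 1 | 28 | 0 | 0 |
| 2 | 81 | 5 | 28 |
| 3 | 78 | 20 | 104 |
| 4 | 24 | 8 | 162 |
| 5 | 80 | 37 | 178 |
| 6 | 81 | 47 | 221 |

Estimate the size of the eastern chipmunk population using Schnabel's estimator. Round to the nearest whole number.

Σ MᵢCᵢ = 0·28 + 28·81 + 104·78 + 162·24 + 178·80 + 221·81 = 0 + 2268 + 8112 + 3888 + 14240 + 17901 = 46409
Σ Rᵢ = 0 + 5 + 20 + 8 + 37 + 47 = 117
N̂ = 46409 / 117 ≈ 396.7 → 397

N ≈ 397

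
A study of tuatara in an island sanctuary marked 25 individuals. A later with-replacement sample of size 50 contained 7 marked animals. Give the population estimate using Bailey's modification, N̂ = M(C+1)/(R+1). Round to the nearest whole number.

N̂ = 25·(50+1)/(7+1) = 25·51/8 = 1275/8 ≈ 159.4 → 159

N ≈ 159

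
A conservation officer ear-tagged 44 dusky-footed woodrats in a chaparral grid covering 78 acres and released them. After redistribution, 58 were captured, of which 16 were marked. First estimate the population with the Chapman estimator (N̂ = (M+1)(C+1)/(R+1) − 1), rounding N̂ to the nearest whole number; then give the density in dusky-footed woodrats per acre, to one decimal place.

N̂ = 45·59/17 − 1 = 2655/17 − 1 ≈ 155.2 → 155
Density = N̂ / area = 155 / 78 ≈ 1.99 → 2.0 per acre

density ≈ 2.0 dusky-footed woodrats per acre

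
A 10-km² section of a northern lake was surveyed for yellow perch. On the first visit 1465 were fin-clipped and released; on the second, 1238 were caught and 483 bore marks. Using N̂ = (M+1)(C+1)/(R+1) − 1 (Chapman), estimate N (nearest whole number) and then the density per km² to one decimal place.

N̂ = 1466·1239/484 − 1 = 1816374/484 − 1 ≈ 3751.8 → 3752
Density = N̂ / area = 3752 / 10 ≈ 375.20 → 375.2 per km²

density ≈ 375.2 yellow perch per km²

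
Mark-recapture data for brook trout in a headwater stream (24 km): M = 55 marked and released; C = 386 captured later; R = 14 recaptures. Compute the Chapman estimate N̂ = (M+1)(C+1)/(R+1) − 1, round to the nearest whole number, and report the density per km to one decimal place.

density ≈ 60.2 brook trout per km

N̂ = 56·387/15 − 1 = 21672/15 − 1 ≈ 1443.8 → 1444
Density = N̂ / area = 1444 / 24 ≈ 60.17 → 60.2 per km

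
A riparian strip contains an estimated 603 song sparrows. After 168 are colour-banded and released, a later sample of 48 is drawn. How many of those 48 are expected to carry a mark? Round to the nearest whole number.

The marked fraction of the population is 168/603, so in a sample of 48 expect C·(M/N) marked.
E[R] = 168 × 48 / 603 = 8064 / 603 ≈ 13.4 → 13

expected recaptures ≈ 13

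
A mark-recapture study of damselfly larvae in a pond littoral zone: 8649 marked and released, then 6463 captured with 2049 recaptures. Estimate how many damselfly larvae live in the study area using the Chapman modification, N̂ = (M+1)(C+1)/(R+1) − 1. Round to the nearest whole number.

N̂ = (8649+1)(6463+1)/(2049+1) − 1 = 8650·6464/2050 − 1
= 55913600/2050 − 1 ≈ 27274.9 − 1 ≈ 27273.9 → 27274

N ≈ 27,274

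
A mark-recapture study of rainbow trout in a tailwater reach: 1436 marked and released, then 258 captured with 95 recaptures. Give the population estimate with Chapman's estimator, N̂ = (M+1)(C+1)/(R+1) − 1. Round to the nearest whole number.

N ≈ 3876

N̂ = (1436+1)(258+1)/(95+1) − 1 = 1437·259/96 − 1
= 372183/96 − 1 ≈ 3876.9 − 1 ≈ 3875.9 → 3876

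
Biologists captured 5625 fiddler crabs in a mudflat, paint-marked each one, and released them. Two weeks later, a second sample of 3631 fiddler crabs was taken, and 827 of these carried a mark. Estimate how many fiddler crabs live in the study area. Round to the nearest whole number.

N ≈ 24,697

N = (5625 × 3631) / 827 = 20424375 / 827 ≈ 24696.9 → 24697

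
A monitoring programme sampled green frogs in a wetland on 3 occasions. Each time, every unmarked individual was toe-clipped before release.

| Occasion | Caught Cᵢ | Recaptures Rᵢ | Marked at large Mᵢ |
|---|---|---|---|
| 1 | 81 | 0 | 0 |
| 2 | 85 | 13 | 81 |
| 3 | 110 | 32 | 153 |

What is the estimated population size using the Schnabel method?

Σ MᵢCᵢ = 0·81 + 81·85 + 153·110 = 0 + 6885 + 16830 = 23715
Σ Rᵢ = 0 + 13 + 32 = 45
N̂ = 23715 / 45 = 527

N = 527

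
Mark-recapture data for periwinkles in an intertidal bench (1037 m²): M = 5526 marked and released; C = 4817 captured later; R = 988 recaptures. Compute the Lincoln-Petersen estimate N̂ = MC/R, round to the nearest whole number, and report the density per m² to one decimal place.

density ≈ 26.0 periwinkles per m²

N̂ = 5526·4817/988 = 26618742/988 ≈ 26942.0 → 26942
Density = N̂ / area = 26942 / 1037 ≈ 25.98 → 26.0 per m²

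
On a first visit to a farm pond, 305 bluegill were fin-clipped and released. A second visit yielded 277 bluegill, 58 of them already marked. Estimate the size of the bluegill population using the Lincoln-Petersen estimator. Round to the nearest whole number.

The marked fraction in the recapture sample should equal the marked fraction in the population: 58/277 = 305/N.
N = (305 × 277) / 58 = 84485 / 58 ≈ 1456.6 → 1457

N ≈ 1457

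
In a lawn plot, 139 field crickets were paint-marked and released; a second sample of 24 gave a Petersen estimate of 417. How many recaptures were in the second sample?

R = 8

From N = M·C/R: R = M·C / N = 139·24 / 417 = 3336 / 417 = 8.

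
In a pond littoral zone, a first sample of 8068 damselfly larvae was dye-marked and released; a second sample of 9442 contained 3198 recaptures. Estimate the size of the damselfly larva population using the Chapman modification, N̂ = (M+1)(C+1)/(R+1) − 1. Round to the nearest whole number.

N ≈ 23,818

N̂ = (8068+1)(9442+1)/(3198+1) − 1 = 8069·9443/3199 − 1
= 76195567/3199 − 1 ≈ 23818.6 − 1 ≈ 23817.6 → 23818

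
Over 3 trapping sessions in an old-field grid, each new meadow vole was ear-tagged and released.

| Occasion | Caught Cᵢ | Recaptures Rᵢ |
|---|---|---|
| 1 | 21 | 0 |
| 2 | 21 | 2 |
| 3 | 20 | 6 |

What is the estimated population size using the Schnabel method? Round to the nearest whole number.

N ≈ 155

Marked at large before each occasion: Mᵢ = Σⱼ<ᵢ (Cⱼ − Rⱼ) → M1=0, M2=21, M3=40
Σ MᵢCᵢ = 0·21 + 21·21 + 40·20 = 0 + 441 + 800 = 1241
Σ Rᵢ = 0 + 2 + 6 = 8
N̂ = 1241 / 8 ≈ 155.1 → 155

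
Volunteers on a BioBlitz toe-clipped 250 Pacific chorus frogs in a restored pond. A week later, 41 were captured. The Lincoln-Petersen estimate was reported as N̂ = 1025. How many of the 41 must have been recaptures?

From N = M·C/R: R = M·C / N = 250·41 / 1025 = 10250 / 1025 = 10.

R = 10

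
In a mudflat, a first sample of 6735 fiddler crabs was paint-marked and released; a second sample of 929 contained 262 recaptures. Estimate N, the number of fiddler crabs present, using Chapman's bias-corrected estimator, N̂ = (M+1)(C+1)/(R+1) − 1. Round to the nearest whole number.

N ≈ 23,818

N̂ = (6735+1)(929+1)/(262+1) − 1 = 6736·930/263 − 1
= 6264480/263 − 1 ≈ 23819.3 − 1 ≈ 23818.3 → 23818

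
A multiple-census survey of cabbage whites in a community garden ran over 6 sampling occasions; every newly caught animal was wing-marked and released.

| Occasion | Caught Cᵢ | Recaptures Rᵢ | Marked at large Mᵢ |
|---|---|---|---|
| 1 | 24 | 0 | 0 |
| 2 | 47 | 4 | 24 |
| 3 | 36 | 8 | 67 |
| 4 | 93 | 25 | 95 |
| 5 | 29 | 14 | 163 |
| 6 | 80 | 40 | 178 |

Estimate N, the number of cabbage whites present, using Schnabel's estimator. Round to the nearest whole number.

N ≈ 344

Σ MᵢCᵢ = 0·24 + 24·47 + 67·36 + 95·93 + 163·29 + 178·80 = 0 + 1128 + 2412 + 8835 + 4727 + 14240 = 31342
Σ Rᵢ = 0 + 4 + 8 + 25 + 14 + 40 = 91
N̂ = 31342 / 91 ≈ 344.4 → 344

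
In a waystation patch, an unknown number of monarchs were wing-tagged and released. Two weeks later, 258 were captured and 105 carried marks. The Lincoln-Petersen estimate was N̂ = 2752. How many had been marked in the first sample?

M = 1120

From N = M·C/R: M = N·R / C = 2752·105 / 258 = 288960 / 258 = 1120.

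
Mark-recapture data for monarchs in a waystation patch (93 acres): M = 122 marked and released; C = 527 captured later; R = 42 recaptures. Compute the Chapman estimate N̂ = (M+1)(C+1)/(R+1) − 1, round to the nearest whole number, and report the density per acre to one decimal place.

N̂ = 123·528/43 − 1 = 64944/43 − 1 ≈ 1509.3 → 1509
Density = N̂ / area = 1509 / 93 ≈ 16.23 → 16.2 per acre

density ≈ 16.2 monarchs per acre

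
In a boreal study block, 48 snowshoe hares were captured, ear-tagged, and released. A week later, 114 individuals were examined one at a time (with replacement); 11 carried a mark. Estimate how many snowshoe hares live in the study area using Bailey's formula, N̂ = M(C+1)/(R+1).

N = 460

N̂ = 48·(114+1)/(11+1) = 48·115/12 = 5520/12 = 460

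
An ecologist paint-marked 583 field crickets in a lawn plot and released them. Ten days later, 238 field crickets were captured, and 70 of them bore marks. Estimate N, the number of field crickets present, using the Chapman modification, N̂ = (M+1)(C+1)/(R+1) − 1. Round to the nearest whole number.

N̂ = (583+1)(238+1)/(70+1) − 1 = 584·239/71 − 1
= 139576/71 − 1 ≈ 1965.9 − 1 ≈ 1964.9 → 1965

N ≈ 1965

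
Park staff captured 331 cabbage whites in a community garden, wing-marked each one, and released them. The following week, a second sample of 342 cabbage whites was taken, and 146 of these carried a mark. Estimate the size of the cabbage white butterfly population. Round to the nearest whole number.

N = (331 × 342) / 146 = 113202 / 146 ≈ 775.4 → 775

N ≈ 775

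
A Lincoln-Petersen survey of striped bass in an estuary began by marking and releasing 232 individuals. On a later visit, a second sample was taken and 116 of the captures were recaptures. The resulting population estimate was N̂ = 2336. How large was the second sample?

From N = M·C/R: C = N·R / M = 2336·116 / 232 = 270976 / 232 = 1168.

C = 1168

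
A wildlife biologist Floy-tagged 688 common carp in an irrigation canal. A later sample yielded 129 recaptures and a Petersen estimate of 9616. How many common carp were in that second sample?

C = 1803

From N = M·C/R: C = N·R / M = 9616·129 / 688 = 1240464 / 688 = 1803.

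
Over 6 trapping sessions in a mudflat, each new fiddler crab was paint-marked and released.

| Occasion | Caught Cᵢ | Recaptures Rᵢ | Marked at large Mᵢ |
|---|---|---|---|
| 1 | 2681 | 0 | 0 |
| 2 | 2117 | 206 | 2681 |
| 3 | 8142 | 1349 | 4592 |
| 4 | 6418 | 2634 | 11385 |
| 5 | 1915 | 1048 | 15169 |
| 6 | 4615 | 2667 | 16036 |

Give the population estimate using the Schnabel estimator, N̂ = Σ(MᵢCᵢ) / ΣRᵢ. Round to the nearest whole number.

N ≈ 27,731

Σ MᵢCᵢ = 0·2681 + 2681·2117 + 4592·8142 + 11385·6418 + 15169·1915 + 16036·4615 = 0 + 5675677 + 37388064 + 73068930 + 29048635 + 74006140 = 219187446
Σ Rᵢ = 0 + 206 + 1349 + 2634 + 1048 + 2667 = 7904
N̂ = 219187446 / 7904 ≈ 27731.2 → 27731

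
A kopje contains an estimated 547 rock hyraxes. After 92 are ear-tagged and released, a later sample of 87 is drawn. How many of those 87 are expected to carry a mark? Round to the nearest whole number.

expected recaptures ≈ 15

Expected recaptures E[R] = M·C / N.
E[R] = 92 × 87 / 547 = 8004 / 547 ≈ 14.6 → 15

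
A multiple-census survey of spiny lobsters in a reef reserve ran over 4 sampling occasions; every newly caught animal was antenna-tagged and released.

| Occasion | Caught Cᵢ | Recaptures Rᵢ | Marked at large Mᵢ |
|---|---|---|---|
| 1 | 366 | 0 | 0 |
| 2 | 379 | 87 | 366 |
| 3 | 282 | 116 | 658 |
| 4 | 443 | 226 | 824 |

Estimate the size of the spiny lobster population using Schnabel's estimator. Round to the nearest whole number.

N ≈ 1607

Σ MᵢCᵢ = 0·366 + 366·379 + 658·282 + 824·443 = 0 + 138714 + 185556 + 365032 = 689302
Σ Rᵢ = 0 + 87 + 116 + 226 = 429
N̂ = 689302 / 429 ≈ 1606.8 → 1607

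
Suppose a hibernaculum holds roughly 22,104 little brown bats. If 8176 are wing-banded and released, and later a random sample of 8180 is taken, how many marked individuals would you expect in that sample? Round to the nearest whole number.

Expected recaptures E[R] = M·C / N.
E[R] = 8176 × 8180 / 22104 = 66879680 / 22104 ≈ 3025.7 → 3026

expected recaptures ≈ 3026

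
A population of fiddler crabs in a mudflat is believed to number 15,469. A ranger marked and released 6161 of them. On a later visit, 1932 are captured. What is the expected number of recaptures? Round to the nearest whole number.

Expected recaptures E[R] = M·C / N.
E[R] = 6161 × 1932 / 15469 = 11903052 / 15469 ≈ 769.48 → 769

expected recaptures ≈ 769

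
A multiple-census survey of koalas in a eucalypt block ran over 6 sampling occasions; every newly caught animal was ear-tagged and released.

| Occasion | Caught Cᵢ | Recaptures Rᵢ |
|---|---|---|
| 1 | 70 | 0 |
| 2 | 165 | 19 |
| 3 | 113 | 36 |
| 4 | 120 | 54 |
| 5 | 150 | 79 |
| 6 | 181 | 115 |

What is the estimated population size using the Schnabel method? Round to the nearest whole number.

N ≈ 669

Marked at large before each occasion: Mᵢ = Σⱼ<ᵢ (Cⱼ − Rⱼ) → M1=0, M2=70, M3=216, M4=293, M5=359, M6=430
Σ MᵢCᵢ = 0·70 + 70·165 + 216·113 + 293·120 + 359·150 + 430·181 = 0 + 11550 + 24408 + 35160 + 53850 + 77830 = 202798
Σ Rᵢ = 0 + 19 + 36 + 54 + 79 + 115 = 303
N̂ = 202798 / 303 ≈ 669.3 → 669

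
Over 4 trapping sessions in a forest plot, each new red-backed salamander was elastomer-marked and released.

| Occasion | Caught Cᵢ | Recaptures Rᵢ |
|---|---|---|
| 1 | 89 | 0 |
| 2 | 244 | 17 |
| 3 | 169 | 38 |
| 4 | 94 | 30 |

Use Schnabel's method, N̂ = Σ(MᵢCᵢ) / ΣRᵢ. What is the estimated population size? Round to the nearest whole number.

Marked at large before each occasion: Mᵢ = Σⱼ<ᵢ (Cⱼ − Rⱼ) → M1=0, M2=89, M3=316, M4=447
Σ MᵢCᵢ = 0·89 + 89·244 + 316·169 + 447·94 = 0 + 21716 + 53404 + 42018 = 117138
Σ Rᵢ = 0 + 17 + 38 + 30 = 85
N̂ = 117138 / 85 ≈ 1378.1 → 1378

N ≈ 1378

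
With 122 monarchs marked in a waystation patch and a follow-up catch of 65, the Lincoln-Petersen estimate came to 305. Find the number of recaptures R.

R = 26

From N = M·C/R: R = M·C / N = 122·65 / 305 = 7930 / 305 = 26.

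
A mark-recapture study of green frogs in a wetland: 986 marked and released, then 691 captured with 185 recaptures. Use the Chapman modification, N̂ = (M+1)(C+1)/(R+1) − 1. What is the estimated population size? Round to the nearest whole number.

N ≈ 3671

N̂ = (986+1)(691+1)/(185+1) − 1 = 987·692/186 − 1
= 683004/186 − 1 ≈ 3672.1 − 1 ≈ 3671.1 → 3671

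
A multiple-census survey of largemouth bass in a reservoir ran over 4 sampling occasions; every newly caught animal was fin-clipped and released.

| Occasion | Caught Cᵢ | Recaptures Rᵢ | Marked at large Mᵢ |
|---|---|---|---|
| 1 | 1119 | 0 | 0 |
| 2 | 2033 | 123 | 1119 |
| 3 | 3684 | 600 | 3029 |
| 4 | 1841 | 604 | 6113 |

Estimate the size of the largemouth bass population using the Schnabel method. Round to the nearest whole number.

Σ MᵢCᵢ = 0·1119 + 1119·2033 + 3029·3684 + 6113·1841 = 0 + 2274927 + 11158836 + 11254033 = 24687796
Σ Rᵢ = 0 + 123 + 600 + 604 = 1327
N̂ = 24687796 / 1327 ≈ 18604.2 → 18604

N ≈ 18,604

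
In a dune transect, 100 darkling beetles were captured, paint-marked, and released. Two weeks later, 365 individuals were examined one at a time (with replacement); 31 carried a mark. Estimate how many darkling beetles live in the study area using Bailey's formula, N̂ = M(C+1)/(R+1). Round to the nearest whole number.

N ≈ 1144

N̂ = 100·(365+1)/(31+1) = 100·366/32 = 36600/32 ≈ 1143.8 → 1144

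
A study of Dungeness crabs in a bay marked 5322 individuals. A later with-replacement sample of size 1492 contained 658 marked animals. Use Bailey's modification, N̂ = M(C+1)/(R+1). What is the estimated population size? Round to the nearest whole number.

N̂ = 5322·(1492+1)/(658+1) = 5322·1493/659 = 7945746/659 ≈ 12057.3 → 12057

N ≈ 12,057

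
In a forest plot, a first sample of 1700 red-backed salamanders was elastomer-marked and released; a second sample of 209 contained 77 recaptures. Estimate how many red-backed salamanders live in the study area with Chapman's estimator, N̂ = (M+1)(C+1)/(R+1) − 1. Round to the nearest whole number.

N̂ = (1700+1)(209+1)/(77+1) − 1 = 1701·210/78 − 1
= 357210/78 − 1 ≈ 4579.6 − 1 ≈ 4578.6 → 4579

N ≈ 4579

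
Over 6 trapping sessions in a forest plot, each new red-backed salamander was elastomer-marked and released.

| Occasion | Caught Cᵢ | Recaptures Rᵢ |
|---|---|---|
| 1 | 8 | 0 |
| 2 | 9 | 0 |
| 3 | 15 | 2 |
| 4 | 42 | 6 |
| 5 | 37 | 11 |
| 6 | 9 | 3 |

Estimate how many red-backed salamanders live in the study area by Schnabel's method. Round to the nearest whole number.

Marked at large before each occasion: Mᵢ = Σⱼ<ᵢ (Cⱼ − Rⱼ) → M1=0, M2=8, M3=17, M4=30, M5=66, M6=92
Σ MᵢCᵢ = 0·8 + 8·9 + 17·15 + 30·42 + 66·37 + 92·9 = 0 + 72 + 255 + 1260 + 2442 + 828 = 4857
Σ Rᵢ = 0 + 0 + 2 + 6 + 11 + 3 = 22
N̂ = 4857 / 22 ≈ 220.8 → 221

N ≈ 221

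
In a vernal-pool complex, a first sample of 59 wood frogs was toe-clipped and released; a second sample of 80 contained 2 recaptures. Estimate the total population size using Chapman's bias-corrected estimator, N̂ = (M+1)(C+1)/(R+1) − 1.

N̂ = (59+1)(80+1)/(2+1) − 1 = 60·81/3 − 1
= 4860/3 − 1 = 1620 − 1 = 1619

N = 1619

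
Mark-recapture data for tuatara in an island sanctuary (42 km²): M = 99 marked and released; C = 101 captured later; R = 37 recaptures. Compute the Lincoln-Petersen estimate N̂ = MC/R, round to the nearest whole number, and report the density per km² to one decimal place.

N̂ = 99·101/37 = 9999/37 ≈ 270.2 → 270
Density = N̂ / area = 270 / 42 ≈ 6.43 → 6.4 per km²

density ≈ 6.4 tuatara per km²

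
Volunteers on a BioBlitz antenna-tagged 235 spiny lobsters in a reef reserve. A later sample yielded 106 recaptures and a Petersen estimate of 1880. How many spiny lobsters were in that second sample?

From N = M·C/R: C = N·R / M = 1880·106 / 235 = 199280 / 235 = 848.

C = 848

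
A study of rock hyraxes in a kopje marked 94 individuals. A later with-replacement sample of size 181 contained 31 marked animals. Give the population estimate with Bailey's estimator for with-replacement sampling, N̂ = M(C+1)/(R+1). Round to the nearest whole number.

N ≈ 535

N̂ = 94·(181+1)/(31+1) = 94·182/32 = 17108/32 ≈ 534.6 → 535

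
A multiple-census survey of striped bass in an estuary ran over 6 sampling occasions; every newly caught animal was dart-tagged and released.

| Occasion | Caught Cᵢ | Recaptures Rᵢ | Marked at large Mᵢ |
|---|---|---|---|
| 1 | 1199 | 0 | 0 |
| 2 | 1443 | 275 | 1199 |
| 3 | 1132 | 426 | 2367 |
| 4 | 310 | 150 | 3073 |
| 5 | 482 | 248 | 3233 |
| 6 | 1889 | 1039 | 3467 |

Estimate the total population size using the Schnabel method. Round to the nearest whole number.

Σ MᵢCᵢ = 0·1199 + 1199·1443 + 2367·1132 + 3073·310 + 3233·482 + 3467·1889 = 0 + 1730157 + 2679444 + 952630 + 1558306 + 6549163 = 13469700
Σ Rᵢ = 0 + 275 + 426 + 150 + 248 + 1039 = 2138
N̂ = 13469700 / 2138 ≈ 6300.1 → 6300

N ≈ 6300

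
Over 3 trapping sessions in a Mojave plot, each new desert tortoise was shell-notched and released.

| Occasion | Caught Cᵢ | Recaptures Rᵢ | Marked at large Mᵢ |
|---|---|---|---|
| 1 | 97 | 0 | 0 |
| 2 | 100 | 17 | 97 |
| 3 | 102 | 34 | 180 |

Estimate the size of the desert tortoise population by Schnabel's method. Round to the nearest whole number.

N ≈ 550

Σ MᵢCᵢ = 0·97 + 97·100 + 180·102 = 0 + 9700 + 18360 = 28060
Σ Rᵢ = 0 + 17 + 34 = 51
N̂ = 28060 / 51 ≈ 550.2 → 550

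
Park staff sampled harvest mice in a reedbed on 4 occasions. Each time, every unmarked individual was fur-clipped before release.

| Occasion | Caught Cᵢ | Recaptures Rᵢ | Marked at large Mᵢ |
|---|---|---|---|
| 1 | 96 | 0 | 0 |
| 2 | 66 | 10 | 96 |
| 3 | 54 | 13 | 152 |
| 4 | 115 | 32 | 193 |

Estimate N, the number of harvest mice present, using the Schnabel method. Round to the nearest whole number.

Σ MᵢCᵢ = 0·96 + 96·66 + 152·54 + 193·115 = 0 + 6336 + 8208 + 22195 = 36739
Σ Rᵢ = 0 + 10 + 13 + 32 = 55
N̂ = 36739 / 55 ≈ 668.0 → 668

N ≈ 668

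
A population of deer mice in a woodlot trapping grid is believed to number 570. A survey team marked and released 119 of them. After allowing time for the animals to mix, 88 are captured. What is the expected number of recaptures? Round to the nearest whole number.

expected recaptures ≈ 18

Expected recaptures E[R] = M·C / N.
E[R] = 119 × 88 / 570 = 10472 / 570 ≈ 18.4 → 18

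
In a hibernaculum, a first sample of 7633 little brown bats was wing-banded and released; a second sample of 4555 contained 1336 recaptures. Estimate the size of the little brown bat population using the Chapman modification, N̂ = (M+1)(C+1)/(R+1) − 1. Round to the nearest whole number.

N ≈ 26,013

N̂ = (7633+1)(4555+1)/(1336+1) − 1 = 7634·4556/1337 − 1
= 34780504/1337 − 1 ≈ 26013.8 − 1 ≈ 26012.8 → 26013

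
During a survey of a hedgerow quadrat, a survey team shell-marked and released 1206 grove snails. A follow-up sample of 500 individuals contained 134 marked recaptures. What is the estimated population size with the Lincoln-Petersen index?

N = (1206 × 500) / 134 = 603000 / 134 = 4500

N = 4500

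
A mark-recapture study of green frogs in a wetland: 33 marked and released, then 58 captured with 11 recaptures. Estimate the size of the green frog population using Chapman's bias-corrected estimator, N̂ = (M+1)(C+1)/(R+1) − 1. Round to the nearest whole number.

N̂ = (33+1)(58+1)/(11+1) − 1 = 34·59/12 − 1
= 2006/12 − 1 ≈ 167.2 − 1 ≈ 166.2 → 166

N ≈ 166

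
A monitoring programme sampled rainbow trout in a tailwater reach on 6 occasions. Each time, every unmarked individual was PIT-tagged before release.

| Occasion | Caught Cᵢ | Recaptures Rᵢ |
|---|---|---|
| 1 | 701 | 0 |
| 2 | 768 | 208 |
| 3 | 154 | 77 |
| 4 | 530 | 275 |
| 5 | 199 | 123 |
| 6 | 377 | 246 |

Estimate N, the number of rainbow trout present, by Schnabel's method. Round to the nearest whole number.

Marked at large before each occasion: Mᵢ = Σⱼ<ᵢ (Cⱼ − Rⱼ) → M1=0, M2=701, M3=1261, M4=1338, M5=1593, M6=1669
Σ MᵢCᵢ = 0·701 + 701·768 + 1261·154 + 1338·530 + 1593·199 + 1669·377 = 0 + 538368 + 194194 + 709140 + 317007 + 629213 = 2387922
Σ Rᵢ = 0 + 208 + 77 + 275 + 123 + 246 = 929
N̂ = 2387922 / 929 ≈ 2570.4 → 2570

N ≈ 2570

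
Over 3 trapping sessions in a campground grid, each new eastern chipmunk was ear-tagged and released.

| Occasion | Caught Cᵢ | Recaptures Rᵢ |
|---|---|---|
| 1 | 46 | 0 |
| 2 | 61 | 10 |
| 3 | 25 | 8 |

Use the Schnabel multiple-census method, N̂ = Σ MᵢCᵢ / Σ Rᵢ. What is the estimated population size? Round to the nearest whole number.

Marked at large before each occasion: Mᵢ = Σⱼ<ᵢ (Cⱼ − Rⱼ) → M1=0, M2=46, M3=97
Σ MᵢCᵢ = 0·46 + 46·61 + 97·25 = 0 + 2806 + 2425 = 5231
Σ Rᵢ = 0 + 10 + 8 = 18
N̂ = 5231 / 18 ≈ 290.6 → 291

N ≈ 291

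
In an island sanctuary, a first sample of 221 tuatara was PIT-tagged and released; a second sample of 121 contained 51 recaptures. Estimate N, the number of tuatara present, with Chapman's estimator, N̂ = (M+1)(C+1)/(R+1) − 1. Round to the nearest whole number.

N ≈ 520

N̂ = (221+1)(121+1)/(51+1) − 1 = 222·122/52 − 1
= 27084/52 − 1 ≈ 520.8 − 1 ≈ 519.8 → 520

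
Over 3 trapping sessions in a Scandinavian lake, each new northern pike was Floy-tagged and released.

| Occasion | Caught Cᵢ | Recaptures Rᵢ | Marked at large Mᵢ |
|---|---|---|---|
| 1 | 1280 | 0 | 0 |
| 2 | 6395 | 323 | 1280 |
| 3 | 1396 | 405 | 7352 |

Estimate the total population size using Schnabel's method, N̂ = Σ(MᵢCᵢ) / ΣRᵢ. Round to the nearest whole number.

Σ MᵢCᵢ = 0·1280 + 1280·6395 + 7352·1396 = 0 + 8185600 + 10263392 = 18448992
Σ Rᵢ = 0 + 323 + 405 = 728
N̂ = 18448992 / 728 ≈ 25342.0 → 25342

N ≈ 25,342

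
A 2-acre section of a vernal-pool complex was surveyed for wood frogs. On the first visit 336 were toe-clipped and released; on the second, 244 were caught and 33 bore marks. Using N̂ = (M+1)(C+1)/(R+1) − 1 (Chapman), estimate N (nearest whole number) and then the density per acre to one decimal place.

density ≈ 1213.5 wood frogs per acre

N̂ = 337·245/34 − 1 = 82565/34 − 1 ≈ 2427.4 → 2427
Density = N̂ / area = 2427 / 2 ≈ 1213.50 → 1213.5 per acre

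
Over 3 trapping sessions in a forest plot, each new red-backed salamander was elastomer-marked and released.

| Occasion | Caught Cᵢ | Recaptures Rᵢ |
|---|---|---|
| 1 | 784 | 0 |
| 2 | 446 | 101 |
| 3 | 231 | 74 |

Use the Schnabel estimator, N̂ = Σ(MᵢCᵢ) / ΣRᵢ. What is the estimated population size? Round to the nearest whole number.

Marked at large before each occasion: Mᵢ = Σⱼ<ᵢ (Cⱼ − Rⱼ) → M1=0, M2=784, M3=1129
Σ MᵢCᵢ = 0·784 + 784·446 + 1129·231 = 0 + 349664 + 260799 = 610463
Σ Rᵢ = 0 + 101 + 74 = 175
N̂ = 610463 / 175 ≈ 3488.4 → 3488

N ≈ 3488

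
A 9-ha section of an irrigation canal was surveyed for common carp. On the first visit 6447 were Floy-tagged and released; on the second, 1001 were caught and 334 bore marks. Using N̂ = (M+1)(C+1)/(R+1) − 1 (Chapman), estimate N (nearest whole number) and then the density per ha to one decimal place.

density ≈ 2142.8 common carp per ha

N̂ = 6448·1002/335 − 1 = 6460896/335 − 1 ≈ 19285.3 → 19285
Density = N̂ / area = 19285 / 9 ≈ 2142.78 → 2142.8 per ha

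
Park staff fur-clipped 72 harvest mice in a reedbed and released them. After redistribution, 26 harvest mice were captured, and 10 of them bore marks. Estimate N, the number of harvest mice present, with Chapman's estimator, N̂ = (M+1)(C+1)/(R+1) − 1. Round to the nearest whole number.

N ≈ 178

N̂ = (72+1)(26+1)/(10+1) − 1 = 73·27/11 − 1
= 1971/11 − 1 ≈ 179.2 − 1 ≈ 178.2 → 178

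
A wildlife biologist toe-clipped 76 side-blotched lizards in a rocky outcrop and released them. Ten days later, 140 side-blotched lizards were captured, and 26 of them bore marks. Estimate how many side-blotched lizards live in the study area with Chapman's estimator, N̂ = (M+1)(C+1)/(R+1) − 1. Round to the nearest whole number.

N̂ = (76+1)(140+1)/(26+1) − 1 = 77·141/27 − 1
= 10857/27 − 1 ≈ 402.1 − 1 ≈ 401.1 → 401

N ≈ 401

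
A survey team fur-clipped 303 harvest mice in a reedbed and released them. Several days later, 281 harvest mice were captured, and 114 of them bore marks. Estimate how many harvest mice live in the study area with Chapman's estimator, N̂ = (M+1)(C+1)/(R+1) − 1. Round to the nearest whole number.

N̂ = (303+1)(281+1)/(114+1) − 1 = 304·282/115 − 1
= 85728/115 − 1 ≈ 745.46 − 1 ≈ 744.46 → 744

N ≈ 744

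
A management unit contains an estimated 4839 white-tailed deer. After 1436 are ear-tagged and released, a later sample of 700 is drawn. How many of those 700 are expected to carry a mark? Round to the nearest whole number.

expected recaptures ≈ 208

The marked fraction of the population is 1436/4839, so in a sample of 700 expect C·(M/N) marked.
E[R] = 1436 × 700 / 4839 = 1005200 / 4839 ≈ 207.7 → 208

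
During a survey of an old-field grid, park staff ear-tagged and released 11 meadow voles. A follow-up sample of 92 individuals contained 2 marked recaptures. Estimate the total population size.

If marked individuals mix randomly, R/C ≈ M/N, giving N ≈ M·C/R.
N = (11 × 92) / 2 = 1012 / 2 = 506

N = 506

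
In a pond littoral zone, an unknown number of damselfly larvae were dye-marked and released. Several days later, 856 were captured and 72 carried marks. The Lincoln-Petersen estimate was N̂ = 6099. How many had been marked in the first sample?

M = 513

From N = M·C/R: M = N·R / C = 6099·72 / 856 = 439128 / 856 = 513.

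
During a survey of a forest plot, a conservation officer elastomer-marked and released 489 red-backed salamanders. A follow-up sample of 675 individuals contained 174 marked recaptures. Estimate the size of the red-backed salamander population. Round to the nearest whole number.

N ≈ 1897

Lincoln-Petersen assumes M/N = R/C, so N = M·C / R.
N = (489 × 675) / 174 = 330075 / 174 ≈ 1897.0 → 1897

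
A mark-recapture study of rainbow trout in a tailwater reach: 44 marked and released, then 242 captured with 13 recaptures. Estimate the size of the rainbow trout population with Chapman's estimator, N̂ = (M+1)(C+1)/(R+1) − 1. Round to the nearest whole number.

N ≈ 780

N̂ = (44+1)(242+1)/(13+1) − 1 = 45·243/14 − 1
= 10935/14 − 1 ≈ 781.1 − 1 ≈ 780.1 → 780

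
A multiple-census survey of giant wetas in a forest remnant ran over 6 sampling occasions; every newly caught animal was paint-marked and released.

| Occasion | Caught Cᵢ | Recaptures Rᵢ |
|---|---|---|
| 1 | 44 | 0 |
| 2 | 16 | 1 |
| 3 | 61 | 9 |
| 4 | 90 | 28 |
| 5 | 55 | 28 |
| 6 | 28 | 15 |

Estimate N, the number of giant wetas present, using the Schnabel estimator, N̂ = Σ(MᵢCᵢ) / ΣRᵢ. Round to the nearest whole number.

N ≈ 363

Marked at large before each occasion: Mᵢ = Σⱼ<ᵢ (Cⱼ − Rⱼ) → M1=0, M2=44, M3=59, M4=111, M5=173, M6=200
Σ MᵢCᵢ = 0·44 + 44·16 + 59·61 + 111·90 + 173·55 + 200·28 = 0 + 704 + 3599 + 9990 + 9515 + 5600 = 29408
Σ Rᵢ = 0 + 1 + 9 + 28 + 28 + 15 = 81
N̂ = 29408 / 81 ≈ 363.1 → 363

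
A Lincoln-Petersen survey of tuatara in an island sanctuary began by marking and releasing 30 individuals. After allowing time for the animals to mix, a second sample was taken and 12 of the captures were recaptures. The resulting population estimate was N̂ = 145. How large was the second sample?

From N = M·C/R: C = N·R / M = 145·12 / 30 = 1740 / 30 = 58.

C = 58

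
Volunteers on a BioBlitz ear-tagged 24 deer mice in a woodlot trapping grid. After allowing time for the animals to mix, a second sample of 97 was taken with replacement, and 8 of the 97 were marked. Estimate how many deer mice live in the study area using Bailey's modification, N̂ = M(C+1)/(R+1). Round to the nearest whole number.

N̂ = 24·(97+1)/(8+1) = 24·98/9 = 2352/9 ≈ 261.3 → 261

N ≈ 261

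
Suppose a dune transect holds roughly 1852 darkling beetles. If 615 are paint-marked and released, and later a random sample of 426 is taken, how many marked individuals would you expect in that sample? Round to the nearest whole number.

expected recaptures ≈ 141

The marked fraction of the population is 615/1852, so in a sample of 426 expect C·(M/N) marked.
E[R] = 615 × 426 / 1852 = 261990 / 1852 ≈ 141.46 → 141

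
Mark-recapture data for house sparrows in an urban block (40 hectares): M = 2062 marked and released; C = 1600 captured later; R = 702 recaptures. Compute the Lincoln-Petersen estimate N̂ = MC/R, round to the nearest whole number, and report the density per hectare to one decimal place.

density ≈ 117.5 house sparrows per hectare

N̂ = 2062·1600/702 = 3299200/702 ≈ 4699.7 → 4700
Density = N̂ / area = 4700 / 40 ≈ 117.50 → 117.5 per hectare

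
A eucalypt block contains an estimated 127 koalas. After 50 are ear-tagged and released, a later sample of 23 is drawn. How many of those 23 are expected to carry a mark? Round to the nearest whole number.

The marked fraction of the population is 50/127, so in a sample of 23 expect C·(M/N) marked.
E[R] = 50 × 23 / 127 = 1150 / 127 ≈ 9.1 → 9

expected recaptures ≈ 9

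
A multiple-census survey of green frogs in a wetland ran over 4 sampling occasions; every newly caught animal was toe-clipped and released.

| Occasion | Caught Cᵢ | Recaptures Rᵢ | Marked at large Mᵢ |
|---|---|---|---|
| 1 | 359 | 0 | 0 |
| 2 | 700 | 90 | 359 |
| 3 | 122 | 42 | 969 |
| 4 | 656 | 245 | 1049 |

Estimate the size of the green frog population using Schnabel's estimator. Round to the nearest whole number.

N ≈ 2805

Σ MᵢCᵢ = 0·359 + 359·700 + 969·122 + 1049·656 = 0 + 251300 + 118218 + 688144 = 1057662
Σ Rᵢ = 0 + 90 + 42 + 245 = 377
N̂ = 1057662 / 377 ≈ 2805.47 → 2805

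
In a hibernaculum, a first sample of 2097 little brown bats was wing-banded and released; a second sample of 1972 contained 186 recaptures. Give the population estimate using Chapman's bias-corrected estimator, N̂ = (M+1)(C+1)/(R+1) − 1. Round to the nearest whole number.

N̂ = (2097+1)(1972+1)/(186+1) − 1 = 2098·1973/187 − 1
= 4139354/187 − 1 ≈ 22135.6 − 1 ≈ 22134.6 → 22135

N ≈ 22,135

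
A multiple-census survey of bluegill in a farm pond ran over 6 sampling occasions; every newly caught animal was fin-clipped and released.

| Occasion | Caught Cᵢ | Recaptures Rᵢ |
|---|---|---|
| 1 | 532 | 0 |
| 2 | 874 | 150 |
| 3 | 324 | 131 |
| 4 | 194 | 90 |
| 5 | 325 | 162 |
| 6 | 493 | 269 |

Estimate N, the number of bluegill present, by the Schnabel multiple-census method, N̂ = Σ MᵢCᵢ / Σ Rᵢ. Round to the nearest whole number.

Marked at large before each occasion: Mᵢ = Σⱼ<ᵢ (Cⱼ − Rⱼ) → M1=0, M2=532, M3=1256, M4=1449, M5=1553, M6=1716
Σ MᵢCᵢ = 0·532 + 532·874 + 1256·324 + 1449·194 + 1553·325 + 1716·493 = 0 + 464968 + 406944 + 281106 + 504725 + 845988 = 2503731
Σ Rᵢ = 0 + 150 + 131 + 90 + 162 + 269 = 802
N̂ = 2503731 / 802 ≈ 3121.9 → 3122

N ≈ 3122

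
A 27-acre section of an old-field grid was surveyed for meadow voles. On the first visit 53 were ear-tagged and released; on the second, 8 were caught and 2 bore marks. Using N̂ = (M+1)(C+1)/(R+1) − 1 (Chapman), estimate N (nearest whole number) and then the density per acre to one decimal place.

density ≈ 6.0 meadow voles per acre

N̂ = 54·9/3 − 1 = 486/3 − 1 = 161
Density = N̂ / area = 161 / 27 ≈ 5.96 → 6.0 per acre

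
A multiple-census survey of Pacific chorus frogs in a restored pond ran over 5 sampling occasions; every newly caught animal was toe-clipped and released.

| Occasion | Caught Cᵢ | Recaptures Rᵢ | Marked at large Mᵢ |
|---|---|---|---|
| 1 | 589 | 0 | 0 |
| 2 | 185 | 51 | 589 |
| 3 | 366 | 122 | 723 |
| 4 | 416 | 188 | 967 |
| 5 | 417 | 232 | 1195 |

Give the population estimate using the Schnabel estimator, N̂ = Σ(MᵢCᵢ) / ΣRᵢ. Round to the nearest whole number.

Σ MᵢCᵢ = 0·589 + 589·185 + 723·366 + 967·416 + 1195·417 = 0 + 108965 + 264618 + 402272 + 498315 = 1274170
Σ Rᵢ = 0 + 51 + 122 + 188 + 232 = 593
N̂ = 1274170 / 593 ≈ 2148.7 → 2149

N ≈ 2149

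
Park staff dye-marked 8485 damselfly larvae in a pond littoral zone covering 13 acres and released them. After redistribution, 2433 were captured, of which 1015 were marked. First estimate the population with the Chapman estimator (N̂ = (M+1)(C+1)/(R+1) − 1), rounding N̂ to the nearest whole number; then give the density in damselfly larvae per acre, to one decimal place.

N̂ = 8486·2434/1016 − 1 = 20654924/1016 − 1 ≈ 20328.6 → 20329
Density = N̂ / area = 20329 / 13 ≈ 1563.77 → 1563.8 per acre

density ≈ 1563.8 damselfly larvae per acre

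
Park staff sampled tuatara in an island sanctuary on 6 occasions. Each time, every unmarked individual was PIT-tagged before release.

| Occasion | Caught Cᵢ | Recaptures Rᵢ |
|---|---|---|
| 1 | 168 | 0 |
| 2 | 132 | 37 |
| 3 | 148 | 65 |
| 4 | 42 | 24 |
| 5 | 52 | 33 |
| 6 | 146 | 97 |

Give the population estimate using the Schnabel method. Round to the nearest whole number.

N ≈ 588

Marked at large before each occasion: Mᵢ = Σⱼ<ᵢ (Cⱼ − Rⱼ) → M1=0, M2=168, M3=263, M4=346, M5=364, M6=383
Σ MᵢCᵢ = 0·168 + 168·132 + 263·148 + 346·42 + 364·52 + 383·146 = 0 + 22176 + 38924 + 14532 + 18928 + 55918 = 150478
Σ Rᵢ = 0 + 37 + 65 + 24 + 33 + 97 = 256
N̂ = 150478 / 256 ≈ 587.8 → 588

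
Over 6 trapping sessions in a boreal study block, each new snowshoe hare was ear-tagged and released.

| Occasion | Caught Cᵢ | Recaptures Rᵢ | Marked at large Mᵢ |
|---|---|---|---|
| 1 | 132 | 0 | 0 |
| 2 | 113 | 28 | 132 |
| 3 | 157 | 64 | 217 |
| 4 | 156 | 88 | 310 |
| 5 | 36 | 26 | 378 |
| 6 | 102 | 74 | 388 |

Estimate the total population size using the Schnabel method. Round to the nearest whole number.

Σ MᵢCᵢ = 0·132 + 132·113 + 217·157 + 310·156 + 378·36 + 388·102 = 0 + 14916 + 34069 + 48360 + 13608 + 39576 = 150529
Σ Rᵢ = 0 + 28 + 64 + 88 + 26 + 74 = 280
N̂ = 150529 / 280 ≈ 537.6 → 538

N ≈ 538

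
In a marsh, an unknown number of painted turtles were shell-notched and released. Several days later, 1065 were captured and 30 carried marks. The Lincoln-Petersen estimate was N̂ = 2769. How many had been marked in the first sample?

M = 78

From N = M·C/R: M = N·R / C = 2769·30 / 1065 = 83070 / 1065 = 78.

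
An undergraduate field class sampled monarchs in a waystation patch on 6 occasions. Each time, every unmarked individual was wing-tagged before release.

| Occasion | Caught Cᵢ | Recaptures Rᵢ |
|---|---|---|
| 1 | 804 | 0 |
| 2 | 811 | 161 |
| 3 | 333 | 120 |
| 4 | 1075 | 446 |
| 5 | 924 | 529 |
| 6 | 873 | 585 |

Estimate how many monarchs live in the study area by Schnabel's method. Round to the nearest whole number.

N ≈ 4019

Marked at large before each occasion: Mᵢ = Σⱼ<ᵢ (Cⱼ − Rⱼ) → M1=0, M2=804, M3=1454, M4=1667, M5=2296, M6=2691
Σ MᵢCᵢ = 0·804 + 804·811 + 1454·333 + 1667·1075 + 2296·924 + 2691·873 = 0 + 652044 + 484182 + 1792025 + 2121504 + 2349243 = 7398998
Σ Rᵢ = 0 + 161 + 120 + 446 + 529 + 585 = 1841
N̂ = 7398998 / 1841 ≈ 4019.0 → 4019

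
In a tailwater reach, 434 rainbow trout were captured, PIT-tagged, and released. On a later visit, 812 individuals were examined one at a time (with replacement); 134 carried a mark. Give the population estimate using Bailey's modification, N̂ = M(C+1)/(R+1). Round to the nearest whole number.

N̂ = 434·(812+1)/(134+1) = 434·813/135 = 352842/135 ≈ 2613.6 → 2614

N ≈ 2614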